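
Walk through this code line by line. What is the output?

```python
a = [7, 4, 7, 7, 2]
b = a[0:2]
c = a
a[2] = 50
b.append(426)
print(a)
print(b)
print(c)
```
[7, 4, 50, 7, 2]
[7, 4, 426]
[7, 4, 50, 7, 2]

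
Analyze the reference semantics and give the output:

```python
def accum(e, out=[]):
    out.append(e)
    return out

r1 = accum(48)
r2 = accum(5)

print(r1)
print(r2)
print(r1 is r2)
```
[48, 5]
[48, 5]
True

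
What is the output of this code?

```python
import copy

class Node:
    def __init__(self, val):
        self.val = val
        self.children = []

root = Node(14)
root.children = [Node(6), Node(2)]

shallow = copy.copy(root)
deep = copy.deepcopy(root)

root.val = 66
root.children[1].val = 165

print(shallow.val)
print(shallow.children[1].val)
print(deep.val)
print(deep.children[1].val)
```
14
165
14
2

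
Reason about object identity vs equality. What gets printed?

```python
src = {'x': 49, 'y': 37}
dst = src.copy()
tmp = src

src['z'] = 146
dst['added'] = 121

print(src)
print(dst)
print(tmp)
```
{'x': 49, 'y': 37, 'z': 146}
{'x': 49, 'y': 37, 'added': 121}
{'x': 49, 'y': 37, 'z': 146}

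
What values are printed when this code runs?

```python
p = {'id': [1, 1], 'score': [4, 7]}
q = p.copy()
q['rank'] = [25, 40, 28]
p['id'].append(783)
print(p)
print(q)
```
{'id': [1, 1, 783], 'score': [4, 7]}
{'id': [1, 1, 783], 'score': [4, 7], 'rank': [25, 40, 28]}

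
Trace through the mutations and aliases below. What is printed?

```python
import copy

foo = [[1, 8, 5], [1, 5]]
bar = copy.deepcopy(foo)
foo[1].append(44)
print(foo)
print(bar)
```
[[1, 8, 5], [1, 5, 44]]
[[1, 8, 5], [1, 5]]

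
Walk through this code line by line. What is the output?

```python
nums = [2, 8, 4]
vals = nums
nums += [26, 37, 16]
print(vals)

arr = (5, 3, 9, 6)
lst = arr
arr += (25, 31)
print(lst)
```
[2, 8, 4, 26, 37, 16]
(5, 3, 9, 6)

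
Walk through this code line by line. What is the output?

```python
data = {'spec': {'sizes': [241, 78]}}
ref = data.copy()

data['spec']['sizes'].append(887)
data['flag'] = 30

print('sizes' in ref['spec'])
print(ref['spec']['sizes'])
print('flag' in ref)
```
True
[241, 78, 887]
False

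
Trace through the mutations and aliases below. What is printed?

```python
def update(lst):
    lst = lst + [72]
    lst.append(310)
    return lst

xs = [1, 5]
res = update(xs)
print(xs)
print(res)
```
[1, 5]
[1, 5, 72, 310]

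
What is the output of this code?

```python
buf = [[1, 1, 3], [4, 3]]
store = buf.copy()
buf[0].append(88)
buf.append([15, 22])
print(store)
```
[[1, 1, 3, 88], [4, 3]]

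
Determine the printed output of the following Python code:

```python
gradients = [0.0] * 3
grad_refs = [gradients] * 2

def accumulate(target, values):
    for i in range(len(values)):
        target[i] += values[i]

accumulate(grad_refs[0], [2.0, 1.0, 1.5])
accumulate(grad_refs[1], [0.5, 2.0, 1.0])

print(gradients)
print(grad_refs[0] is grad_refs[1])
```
[2.5, 3.0, 2.5]
True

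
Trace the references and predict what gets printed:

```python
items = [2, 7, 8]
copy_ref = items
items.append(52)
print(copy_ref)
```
[2, 7, 8, 52]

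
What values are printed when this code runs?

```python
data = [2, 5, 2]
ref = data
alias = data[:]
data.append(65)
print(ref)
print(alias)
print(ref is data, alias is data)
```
[2, 5, 2, 65]
[2, 5, 2]
True False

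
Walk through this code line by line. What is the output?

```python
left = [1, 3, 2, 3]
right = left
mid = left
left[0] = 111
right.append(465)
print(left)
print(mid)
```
[111, 3, 2, 3, 465]
[111, 3, 2, 3, 465]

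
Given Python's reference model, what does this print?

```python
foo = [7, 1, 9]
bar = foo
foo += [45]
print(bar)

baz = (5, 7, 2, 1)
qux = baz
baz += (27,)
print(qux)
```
[7, 1, 9, 45]
(5, 7, 2, 1)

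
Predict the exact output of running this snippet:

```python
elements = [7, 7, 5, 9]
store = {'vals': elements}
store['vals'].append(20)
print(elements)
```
[7, 7, 5, 9, 20]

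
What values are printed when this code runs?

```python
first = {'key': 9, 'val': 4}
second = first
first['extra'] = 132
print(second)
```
{'key': 9, 'val': 4, 'extra': 132}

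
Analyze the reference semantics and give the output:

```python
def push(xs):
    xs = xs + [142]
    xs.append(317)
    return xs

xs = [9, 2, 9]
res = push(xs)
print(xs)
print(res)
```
[9, 2, 9]
[9, 2, 9, 142, 317]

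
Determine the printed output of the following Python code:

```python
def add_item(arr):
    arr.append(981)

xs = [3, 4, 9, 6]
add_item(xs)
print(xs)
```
[3, 4, 9, 6, 981]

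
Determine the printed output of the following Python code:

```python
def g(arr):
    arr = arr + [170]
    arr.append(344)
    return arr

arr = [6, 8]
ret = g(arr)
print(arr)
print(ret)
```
[6, 8]
[6, 8, 170, 344]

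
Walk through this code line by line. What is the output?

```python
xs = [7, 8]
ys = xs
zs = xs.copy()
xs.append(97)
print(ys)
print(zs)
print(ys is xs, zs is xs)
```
[7, 8, 97]
[7, 8]
True False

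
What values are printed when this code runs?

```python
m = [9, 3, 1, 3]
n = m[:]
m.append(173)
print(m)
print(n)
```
[9, 3, 1, 3, 173]
[9, 3, 1, 3]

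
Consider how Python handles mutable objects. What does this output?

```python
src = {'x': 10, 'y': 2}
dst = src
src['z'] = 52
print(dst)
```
{'x': 10, 'y': 2, 'z': 52}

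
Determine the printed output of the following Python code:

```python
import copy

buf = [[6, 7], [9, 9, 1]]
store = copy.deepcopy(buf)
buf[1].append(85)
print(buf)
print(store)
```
[[6, 7], [9, 9, 1, 85]]
[[6, 7], [9, 9, 1]]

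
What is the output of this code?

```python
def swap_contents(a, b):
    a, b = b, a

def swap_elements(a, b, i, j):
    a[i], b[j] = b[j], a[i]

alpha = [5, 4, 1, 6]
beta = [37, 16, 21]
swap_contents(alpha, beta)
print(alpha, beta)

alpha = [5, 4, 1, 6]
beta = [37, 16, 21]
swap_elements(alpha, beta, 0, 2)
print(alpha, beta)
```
[5, 4, 1, 6] [37, 16, 21]
[21, 4, 1, 6] [37, 16, 5]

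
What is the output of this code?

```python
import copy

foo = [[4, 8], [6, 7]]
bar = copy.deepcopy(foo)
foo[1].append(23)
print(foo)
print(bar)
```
[[4, 8], [6, 7, 23]]
[[4, 8], [6, 7]]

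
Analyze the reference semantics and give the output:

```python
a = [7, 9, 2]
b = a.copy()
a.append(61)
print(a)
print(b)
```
[7, 9, 2, 61]
[7, 9, 2]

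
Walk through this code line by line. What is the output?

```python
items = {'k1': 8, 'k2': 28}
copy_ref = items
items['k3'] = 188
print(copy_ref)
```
{'k1': 8, 'k2': 28, 'k3': 188}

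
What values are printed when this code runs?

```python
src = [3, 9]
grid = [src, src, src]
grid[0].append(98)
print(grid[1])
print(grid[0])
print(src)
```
[3, 9, 98]
[3, 9, 98]
[3, 9, 98]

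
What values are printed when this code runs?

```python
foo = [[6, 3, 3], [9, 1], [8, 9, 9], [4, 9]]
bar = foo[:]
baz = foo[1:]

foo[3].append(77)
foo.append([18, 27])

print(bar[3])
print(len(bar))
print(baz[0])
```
[4, 9, 77]
4
[9, 1]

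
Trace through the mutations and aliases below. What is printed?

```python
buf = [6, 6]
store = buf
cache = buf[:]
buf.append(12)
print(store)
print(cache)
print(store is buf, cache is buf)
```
[6, 6, 12]
[6, 6]
True False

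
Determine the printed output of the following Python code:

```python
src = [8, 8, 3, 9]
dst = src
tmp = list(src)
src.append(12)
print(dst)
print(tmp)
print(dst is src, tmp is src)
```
[8, 8, 3, 9, 12]
[8, 8, 3, 9]
True False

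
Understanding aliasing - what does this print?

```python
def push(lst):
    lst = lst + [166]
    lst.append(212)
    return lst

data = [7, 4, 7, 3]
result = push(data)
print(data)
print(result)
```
[7, 4, 7, 3]
[7, 4, 7, 3, 166, 212]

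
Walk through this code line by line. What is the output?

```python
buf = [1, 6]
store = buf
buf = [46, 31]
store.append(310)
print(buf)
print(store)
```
[46, 31]
[1, 6, 310]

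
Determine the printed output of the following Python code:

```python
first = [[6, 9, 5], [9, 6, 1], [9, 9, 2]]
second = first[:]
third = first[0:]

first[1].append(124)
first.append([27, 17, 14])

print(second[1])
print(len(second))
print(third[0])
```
[9, 6, 1, 124]
3
[6, 9, 5]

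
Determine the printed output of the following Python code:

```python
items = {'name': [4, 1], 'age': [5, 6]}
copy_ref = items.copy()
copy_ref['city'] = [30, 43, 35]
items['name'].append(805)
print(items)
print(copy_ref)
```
{'name': [4, 1, 805], 'age': [5, 6]}
{'name': [4, 1, 805], 'age': [5, 6], 'city': [30, 43, 35]}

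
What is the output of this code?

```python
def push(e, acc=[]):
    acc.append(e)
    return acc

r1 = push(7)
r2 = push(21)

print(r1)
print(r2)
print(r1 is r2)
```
[7, 21]
[7, 21]
True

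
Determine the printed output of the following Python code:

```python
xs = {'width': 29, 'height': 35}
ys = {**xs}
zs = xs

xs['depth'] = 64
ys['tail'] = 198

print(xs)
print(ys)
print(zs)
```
{'width': 29, 'height': 35, 'depth': 64}
{'width': 29, 'height': 35, 'tail': 198}
{'width': 29, 'height': 35, 'depth': 64}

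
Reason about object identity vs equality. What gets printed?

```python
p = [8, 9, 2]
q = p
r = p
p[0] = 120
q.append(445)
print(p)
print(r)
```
[120, 9, 2, 445]
[120, 9, 2, 445]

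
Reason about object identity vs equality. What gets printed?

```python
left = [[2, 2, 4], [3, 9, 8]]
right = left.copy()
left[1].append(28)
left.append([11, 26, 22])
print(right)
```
[[2, 2, 4], [3, 9, 8, 28]]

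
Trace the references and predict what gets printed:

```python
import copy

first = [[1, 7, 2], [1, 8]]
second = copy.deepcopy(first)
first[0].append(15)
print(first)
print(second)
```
[[1, 7, 2, 15], [1, 8]]
[[1, 7, 2], [1, 8]]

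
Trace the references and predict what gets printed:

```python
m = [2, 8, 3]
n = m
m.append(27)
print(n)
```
[2, 8, 3, 27]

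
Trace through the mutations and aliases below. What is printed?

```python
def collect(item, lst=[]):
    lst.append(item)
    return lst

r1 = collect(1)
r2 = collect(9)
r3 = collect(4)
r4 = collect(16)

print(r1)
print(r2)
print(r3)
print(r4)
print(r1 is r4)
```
[1, 9, 4, 16]
[1, 9, 4, 16]
[1, 9, 4, 16]
[1, 9, 4, 16]
True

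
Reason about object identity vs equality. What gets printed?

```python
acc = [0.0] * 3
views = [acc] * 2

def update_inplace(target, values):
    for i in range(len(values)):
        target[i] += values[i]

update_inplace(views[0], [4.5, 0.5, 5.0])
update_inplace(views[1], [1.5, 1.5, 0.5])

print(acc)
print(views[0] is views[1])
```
[6.0, 2.0, 5.5]
True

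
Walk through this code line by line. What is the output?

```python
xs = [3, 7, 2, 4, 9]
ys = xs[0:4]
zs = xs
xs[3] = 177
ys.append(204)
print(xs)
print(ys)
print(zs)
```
[3, 7, 2, 177, 9]
[3, 7, 2, 4, 204]
[3, 7, 2, 177, 9]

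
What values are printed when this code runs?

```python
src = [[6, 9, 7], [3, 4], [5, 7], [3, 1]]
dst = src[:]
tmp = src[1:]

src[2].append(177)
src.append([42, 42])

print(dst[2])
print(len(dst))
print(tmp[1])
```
[5, 7, 177]
4
[5, 7, 177]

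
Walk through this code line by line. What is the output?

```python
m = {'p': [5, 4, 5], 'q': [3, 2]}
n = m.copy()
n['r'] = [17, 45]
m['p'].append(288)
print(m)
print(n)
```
{'p': [5, 4, 5, 288], 'q': [3, 2]}
{'p': [5, 4, 5, 288], 'q': [3, 2], 'r': [17, 45]}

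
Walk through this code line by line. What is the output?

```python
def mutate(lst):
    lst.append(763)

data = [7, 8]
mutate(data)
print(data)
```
[7, 8, 763]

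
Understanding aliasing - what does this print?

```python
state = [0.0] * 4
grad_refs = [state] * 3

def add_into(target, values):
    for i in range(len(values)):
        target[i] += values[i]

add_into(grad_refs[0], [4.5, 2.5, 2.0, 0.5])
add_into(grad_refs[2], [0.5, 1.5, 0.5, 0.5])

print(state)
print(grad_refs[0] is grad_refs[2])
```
[5.0, 4.0, 2.5, 1.0]
True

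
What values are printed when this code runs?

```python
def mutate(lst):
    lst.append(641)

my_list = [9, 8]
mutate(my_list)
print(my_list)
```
[9, 8, 641]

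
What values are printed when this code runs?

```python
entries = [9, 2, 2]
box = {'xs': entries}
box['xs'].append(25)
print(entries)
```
[9, 2, 2, 25]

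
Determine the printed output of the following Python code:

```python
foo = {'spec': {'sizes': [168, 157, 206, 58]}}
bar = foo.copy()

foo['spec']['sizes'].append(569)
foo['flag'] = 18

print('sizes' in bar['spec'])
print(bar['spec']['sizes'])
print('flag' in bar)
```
True
[168, 157, 206, 58, 569]
False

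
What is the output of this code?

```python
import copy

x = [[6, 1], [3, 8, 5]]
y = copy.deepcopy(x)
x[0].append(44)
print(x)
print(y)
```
[[6, 1, 44], [3, 8, 5]]
[[6, 1], [3, 8, 5]]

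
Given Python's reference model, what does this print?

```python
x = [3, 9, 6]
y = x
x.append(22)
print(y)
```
[3, 9, 6, 22]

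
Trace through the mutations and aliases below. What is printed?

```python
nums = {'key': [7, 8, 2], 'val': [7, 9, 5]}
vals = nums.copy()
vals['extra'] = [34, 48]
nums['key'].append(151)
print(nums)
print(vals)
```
{'key': [7, 8, 2, 151], 'val': [7, 9, 5]}
{'key': [7, 8, 2, 151], 'val': [7, 9, 5], 'extra': [34, 48]}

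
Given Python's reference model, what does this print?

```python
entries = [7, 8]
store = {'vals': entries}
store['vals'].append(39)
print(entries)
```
[7, 8, 39]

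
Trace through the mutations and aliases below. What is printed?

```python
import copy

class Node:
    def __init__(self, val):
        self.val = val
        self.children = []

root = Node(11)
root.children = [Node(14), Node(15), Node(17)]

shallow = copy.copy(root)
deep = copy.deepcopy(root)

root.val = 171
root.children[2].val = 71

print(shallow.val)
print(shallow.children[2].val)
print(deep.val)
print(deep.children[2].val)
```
11
71
11
17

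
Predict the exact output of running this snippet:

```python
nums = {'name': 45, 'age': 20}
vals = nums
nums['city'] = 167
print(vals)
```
{'name': 45, 'age': 20, 'city': 167}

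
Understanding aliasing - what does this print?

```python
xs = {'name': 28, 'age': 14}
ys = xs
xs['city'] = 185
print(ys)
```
{'name': 28, 'age': 14, 'city': 185}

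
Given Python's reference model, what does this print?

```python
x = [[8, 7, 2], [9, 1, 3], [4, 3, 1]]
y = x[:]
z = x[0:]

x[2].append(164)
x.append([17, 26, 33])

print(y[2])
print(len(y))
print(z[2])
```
[4, 3, 1, 164]
3
[4, 3, 1, 164]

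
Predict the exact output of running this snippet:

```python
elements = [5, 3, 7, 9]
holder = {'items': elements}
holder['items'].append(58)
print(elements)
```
[5, 3, 7, 9, 58]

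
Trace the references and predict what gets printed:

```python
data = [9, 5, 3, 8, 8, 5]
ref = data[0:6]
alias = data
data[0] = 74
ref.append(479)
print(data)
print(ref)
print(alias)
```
[74, 5, 3, 8, 8, 5]
[9, 5, 3, 8, 8, 5, 479]
[74, 5, 3, 8, 8, 5]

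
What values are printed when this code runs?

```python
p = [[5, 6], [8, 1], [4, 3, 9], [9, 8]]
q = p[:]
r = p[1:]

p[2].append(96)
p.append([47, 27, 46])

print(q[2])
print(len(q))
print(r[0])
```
[4, 3, 9, 96]
4
[8, 1]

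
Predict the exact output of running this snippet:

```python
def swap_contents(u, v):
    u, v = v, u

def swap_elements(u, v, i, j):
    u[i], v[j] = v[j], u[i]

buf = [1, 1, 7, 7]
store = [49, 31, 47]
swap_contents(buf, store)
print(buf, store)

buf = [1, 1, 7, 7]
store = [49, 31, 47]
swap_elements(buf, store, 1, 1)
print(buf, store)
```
[1, 1, 7, 7] [49, 31, 47]
[1, 31, 7, 7] [49, 1, 47]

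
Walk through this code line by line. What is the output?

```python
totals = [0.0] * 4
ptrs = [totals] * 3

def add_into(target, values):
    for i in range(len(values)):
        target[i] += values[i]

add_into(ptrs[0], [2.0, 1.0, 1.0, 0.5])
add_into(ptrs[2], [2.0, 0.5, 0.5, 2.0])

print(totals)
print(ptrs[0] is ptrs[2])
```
[4.0, 1.5, 1.5, 2.5]
True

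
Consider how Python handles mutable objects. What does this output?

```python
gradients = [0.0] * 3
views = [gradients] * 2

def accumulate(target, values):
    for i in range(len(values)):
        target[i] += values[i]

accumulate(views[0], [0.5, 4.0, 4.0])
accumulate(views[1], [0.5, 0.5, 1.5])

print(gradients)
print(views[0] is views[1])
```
[1.0, 4.5, 5.5]
True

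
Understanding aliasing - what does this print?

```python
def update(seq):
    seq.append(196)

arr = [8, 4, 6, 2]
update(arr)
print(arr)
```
[8, 4, 6, 2, 196]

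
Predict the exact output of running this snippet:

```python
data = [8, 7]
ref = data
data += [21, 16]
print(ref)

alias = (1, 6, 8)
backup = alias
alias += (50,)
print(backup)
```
[8, 7, 21, 16]
(1, 6, 8)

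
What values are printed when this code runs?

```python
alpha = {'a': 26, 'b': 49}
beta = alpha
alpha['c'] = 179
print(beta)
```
{'a': 26, 'b': 49, 'c': 179}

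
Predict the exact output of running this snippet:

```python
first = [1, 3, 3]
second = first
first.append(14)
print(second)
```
[1, 3, 3, 14]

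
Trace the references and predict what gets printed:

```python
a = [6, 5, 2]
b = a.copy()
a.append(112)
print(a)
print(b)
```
[6, 5, 2, 112]
[6, 5, 2]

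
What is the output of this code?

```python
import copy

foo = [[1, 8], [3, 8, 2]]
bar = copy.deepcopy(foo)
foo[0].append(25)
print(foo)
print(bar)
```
[[1, 8, 25], [3, 8, 2]]
[[1, 8], [3, 8, 2]]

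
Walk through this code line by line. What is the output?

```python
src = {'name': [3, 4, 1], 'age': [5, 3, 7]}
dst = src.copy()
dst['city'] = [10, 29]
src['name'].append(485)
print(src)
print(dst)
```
{'name': [3, 4, 1, 485], 'age': [5, 3, 7]}
{'name': [3, 4, 1, 485], 'age': [5, 3, 7], 'city': [10, 29]}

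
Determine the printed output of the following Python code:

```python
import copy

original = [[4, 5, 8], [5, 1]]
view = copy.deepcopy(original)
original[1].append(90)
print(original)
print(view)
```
[[4, 5, 8], [5, 1, 90]]
[[4, 5, 8], [5, 1]]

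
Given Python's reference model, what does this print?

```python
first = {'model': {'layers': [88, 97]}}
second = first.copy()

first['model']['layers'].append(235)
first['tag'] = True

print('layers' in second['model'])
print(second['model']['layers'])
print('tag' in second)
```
True
[88, 97, 235]
False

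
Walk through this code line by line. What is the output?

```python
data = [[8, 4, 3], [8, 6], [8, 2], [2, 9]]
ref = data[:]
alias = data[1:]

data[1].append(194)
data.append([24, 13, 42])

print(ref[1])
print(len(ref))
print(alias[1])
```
[8, 6, 194]
4
[8, 2]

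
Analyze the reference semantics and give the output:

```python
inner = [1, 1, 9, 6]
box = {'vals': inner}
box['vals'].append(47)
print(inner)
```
[1, 1, 9, 6, 47]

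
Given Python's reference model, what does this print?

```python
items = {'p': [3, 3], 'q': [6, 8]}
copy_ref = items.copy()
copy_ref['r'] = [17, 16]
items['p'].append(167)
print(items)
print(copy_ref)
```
{'p': [3, 3, 167], 'q': [6, 8]}
{'p': [3, 3, 167], 'q': [6, 8], 'r': [17, 16]}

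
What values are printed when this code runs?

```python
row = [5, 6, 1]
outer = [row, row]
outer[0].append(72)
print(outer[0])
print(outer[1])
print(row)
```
[5, 6, 1, 72]
[5, 6, 1, 72]
[5, 6, 1, 72]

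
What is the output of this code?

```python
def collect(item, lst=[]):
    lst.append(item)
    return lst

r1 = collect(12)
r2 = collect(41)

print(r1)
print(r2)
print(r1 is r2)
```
[12, 41]
[12, 41]
True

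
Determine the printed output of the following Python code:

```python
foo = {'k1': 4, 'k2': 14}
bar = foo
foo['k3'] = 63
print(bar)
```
{'k1': 4, 'k2': 14, 'k3': 63}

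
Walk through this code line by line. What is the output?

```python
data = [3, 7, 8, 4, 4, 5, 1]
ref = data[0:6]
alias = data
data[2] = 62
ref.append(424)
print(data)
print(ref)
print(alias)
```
[3, 7, 62, 4, 4, 5, 1]
[3, 7, 8, 4, 4, 5, 424]
[3, 7, 62, 4, 4, 5, 1]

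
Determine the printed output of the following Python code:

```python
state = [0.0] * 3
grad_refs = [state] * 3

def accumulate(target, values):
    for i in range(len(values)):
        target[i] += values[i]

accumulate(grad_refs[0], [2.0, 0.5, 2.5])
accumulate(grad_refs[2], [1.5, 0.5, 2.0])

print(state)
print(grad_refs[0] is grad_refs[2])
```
[3.5, 1.0, 4.5]
True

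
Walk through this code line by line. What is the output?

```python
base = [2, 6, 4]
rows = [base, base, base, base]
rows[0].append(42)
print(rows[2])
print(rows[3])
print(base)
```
[2, 6, 4, 42]
[2, 6, 4, 42]
[2, 6, 4, 42]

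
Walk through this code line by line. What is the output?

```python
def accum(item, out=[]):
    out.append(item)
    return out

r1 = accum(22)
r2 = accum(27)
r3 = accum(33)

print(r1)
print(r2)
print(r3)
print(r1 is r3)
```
[22, 27, 33]
[22, 27, 33]
[22, 27, 33]
True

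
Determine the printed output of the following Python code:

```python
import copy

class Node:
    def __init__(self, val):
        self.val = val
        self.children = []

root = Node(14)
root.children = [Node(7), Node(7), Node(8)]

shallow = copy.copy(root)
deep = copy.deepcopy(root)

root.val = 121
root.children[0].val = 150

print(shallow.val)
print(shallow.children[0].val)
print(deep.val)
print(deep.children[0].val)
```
14
150
14
7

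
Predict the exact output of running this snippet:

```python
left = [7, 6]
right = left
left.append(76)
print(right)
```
[7, 6, 76]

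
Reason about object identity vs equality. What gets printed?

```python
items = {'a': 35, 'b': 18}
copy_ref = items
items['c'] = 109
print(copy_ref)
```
{'a': 35, 'b': 18, 'c': 109}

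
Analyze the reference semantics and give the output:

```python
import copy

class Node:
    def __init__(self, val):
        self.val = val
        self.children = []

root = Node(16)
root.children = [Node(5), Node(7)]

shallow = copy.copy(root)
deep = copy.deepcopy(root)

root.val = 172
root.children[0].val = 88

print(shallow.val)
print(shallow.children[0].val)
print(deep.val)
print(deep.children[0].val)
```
16
88
16
5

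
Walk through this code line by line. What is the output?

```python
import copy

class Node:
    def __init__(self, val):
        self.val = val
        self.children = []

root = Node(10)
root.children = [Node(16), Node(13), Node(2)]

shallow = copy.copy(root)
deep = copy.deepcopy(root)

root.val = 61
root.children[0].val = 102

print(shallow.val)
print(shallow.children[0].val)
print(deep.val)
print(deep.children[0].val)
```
10
102
10
16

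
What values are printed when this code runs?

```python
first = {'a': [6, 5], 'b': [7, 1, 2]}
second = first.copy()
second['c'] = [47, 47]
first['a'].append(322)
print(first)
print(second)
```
{'a': [6, 5, 322], 'b': [7, 1, 2]}
{'a': [6, 5, 322], 'b': [7, 1, 2], 'c': [47, 47]}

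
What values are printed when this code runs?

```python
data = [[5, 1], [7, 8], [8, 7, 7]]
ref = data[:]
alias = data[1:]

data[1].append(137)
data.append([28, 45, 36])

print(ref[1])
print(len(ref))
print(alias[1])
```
[7, 8, 137]
3
[8, 7, 7]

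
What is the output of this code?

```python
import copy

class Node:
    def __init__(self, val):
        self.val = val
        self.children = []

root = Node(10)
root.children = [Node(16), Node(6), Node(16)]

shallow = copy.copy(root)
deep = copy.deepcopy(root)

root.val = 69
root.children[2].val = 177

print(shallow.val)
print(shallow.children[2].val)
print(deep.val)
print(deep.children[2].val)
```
10
177
10
16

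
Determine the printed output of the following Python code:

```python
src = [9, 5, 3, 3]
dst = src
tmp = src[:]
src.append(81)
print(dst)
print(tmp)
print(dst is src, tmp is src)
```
[9, 5, 3, 3, 81]
[9, 5, 3, 3]
True False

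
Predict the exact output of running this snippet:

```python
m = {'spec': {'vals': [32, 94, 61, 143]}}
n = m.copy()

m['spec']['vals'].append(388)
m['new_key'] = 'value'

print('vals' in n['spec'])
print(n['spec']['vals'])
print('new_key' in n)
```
True
[32, 94, 61, 143, 388]
False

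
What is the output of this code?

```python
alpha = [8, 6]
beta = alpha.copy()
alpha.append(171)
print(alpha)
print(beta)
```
[8, 6, 171]
[8, 6]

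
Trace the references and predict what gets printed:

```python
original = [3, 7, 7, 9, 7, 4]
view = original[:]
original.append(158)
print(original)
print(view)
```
[3, 7, 7, 9, 7, 4, 158]
[3, 7, 7, 9, 7, 4]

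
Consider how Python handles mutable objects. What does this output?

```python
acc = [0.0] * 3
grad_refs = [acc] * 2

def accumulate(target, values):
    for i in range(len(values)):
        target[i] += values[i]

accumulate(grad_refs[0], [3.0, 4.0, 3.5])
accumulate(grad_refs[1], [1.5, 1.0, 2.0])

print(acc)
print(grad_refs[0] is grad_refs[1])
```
[4.5, 5.0, 5.5]
True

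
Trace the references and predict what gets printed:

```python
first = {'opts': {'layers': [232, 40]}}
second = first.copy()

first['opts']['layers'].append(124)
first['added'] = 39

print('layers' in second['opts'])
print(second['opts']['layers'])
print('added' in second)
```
True
[232, 40, 124]
False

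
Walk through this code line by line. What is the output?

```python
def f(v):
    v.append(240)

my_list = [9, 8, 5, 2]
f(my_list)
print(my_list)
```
[9, 8, 5, 2, 240]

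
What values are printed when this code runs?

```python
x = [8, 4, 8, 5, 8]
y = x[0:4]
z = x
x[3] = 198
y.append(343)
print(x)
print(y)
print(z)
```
[8, 4, 8, 198, 8]
[8, 4, 8, 5, 343]
[8, 4, 8, 198, 8]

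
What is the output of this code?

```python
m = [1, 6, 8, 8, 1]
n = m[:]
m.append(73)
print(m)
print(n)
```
[1, 6, 8, 8, 1, 73]
[1, 6, 8, 8, 1]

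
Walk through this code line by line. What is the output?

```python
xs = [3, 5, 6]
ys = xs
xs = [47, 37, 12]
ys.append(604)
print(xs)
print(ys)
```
[47, 37, 12]
[3, 5, 6, 604]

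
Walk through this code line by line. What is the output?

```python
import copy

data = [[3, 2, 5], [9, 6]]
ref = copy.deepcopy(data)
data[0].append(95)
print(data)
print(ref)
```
[[3, 2, 5, 95], [9, 6]]
[[3, 2, 5], [9, 6]]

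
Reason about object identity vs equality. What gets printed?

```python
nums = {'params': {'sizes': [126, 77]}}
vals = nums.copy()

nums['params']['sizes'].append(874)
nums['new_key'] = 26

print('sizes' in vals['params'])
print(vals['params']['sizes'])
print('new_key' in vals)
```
True
[126, 77, 874]
False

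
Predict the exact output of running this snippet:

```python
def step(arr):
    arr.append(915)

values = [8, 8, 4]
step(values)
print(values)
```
[8, 8, 4, 915]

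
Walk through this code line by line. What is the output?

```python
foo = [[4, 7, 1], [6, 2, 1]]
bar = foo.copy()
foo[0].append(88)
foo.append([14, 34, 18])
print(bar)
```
[[4, 7, 1, 88], [6, 2, 1]]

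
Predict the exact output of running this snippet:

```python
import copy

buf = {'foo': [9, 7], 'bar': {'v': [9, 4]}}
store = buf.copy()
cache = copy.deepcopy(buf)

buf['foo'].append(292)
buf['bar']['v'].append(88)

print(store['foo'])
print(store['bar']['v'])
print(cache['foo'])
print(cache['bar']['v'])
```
[9, 7, 292]
[9, 4, 88]
[9, 7]
[9, 4]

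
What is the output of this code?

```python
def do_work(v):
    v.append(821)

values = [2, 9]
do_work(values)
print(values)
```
[2, 9, 821]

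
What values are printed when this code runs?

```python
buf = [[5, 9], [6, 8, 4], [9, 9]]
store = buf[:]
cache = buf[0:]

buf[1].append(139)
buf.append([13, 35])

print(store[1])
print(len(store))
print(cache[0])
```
[6, 8, 4, 139]
3
[5, 9]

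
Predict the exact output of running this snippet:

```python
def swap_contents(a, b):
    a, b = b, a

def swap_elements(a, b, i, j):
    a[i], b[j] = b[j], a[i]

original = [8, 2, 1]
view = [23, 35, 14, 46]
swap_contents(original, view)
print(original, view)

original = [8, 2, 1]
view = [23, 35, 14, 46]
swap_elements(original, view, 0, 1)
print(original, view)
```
[8, 2, 1] [23, 35, 14, 46]
[35, 2, 1] [23, 8, 14, 46]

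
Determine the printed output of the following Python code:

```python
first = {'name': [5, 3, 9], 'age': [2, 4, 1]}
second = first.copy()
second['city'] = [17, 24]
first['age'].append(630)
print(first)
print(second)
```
{'name': [5, 3, 9], 'age': [2, 4, 1, 630]}
{'name': [5, 3, 9], 'age': [2, 4, 1, 630], 'city': [17, 24]}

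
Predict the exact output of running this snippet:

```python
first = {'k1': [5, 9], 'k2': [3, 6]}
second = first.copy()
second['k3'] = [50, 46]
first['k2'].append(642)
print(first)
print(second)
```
{'k1': [5, 9], 'k2': [3, 6, 642]}
{'k1': [5, 9], 'k2': [3, 6, 642], 'k3': [50, 46]}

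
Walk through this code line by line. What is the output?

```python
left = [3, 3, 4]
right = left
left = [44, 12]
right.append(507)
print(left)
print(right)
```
[44, 12]
[3, 3, 4, 507]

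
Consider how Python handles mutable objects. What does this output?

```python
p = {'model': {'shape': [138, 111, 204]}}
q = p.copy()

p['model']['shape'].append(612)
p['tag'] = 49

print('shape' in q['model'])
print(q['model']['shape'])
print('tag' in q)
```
True
[138, 111, 204, 612]
False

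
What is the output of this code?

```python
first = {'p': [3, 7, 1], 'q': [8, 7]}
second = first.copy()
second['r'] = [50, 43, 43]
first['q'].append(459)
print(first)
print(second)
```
{'p': [3, 7, 1], 'q': [8, 7, 459]}
{'p': [3, 7, 1], 'q': [8, 7, 459], 'r': [50, 43, 43]}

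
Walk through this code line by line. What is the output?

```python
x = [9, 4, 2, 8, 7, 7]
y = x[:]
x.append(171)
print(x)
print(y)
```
[9, 4, 2, 8, 7, 7, 171]
[9, 4, 2, 8, 7, 7]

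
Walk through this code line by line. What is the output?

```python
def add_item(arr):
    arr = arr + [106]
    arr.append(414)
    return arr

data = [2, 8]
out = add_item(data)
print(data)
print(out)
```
[2, 8]
[2, 8, 106, 414]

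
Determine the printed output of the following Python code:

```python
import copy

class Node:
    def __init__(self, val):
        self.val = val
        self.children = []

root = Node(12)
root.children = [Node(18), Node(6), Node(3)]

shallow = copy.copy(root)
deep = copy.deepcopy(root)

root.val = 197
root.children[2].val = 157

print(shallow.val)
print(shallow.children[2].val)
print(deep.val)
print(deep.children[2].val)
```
12
157
12
3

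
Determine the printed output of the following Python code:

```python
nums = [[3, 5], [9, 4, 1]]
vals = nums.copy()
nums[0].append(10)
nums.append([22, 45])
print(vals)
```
[[3, 5, 10], [9, 4, 1]]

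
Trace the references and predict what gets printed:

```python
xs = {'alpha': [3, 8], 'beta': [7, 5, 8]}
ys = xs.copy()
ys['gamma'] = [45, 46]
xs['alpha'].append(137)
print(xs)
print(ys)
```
{'alpha': [3, 8, 137], 'beta': [7, 5, 8]}
{'alpha': [3, 8, 137], 'beta': [7, 5, 8], 'gamma': [45, 46]}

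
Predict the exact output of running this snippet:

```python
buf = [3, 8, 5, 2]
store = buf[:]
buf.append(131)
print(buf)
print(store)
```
[3, 8, 5, 2, 131]
[3, 8, 5, 2]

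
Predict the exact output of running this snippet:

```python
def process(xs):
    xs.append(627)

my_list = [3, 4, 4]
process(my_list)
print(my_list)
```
[3, 4, 4, 627]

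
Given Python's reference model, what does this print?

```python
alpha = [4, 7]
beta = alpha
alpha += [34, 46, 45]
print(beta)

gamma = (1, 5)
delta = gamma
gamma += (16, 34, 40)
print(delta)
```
[4, 7, 34, 46, 45]
(1, 5)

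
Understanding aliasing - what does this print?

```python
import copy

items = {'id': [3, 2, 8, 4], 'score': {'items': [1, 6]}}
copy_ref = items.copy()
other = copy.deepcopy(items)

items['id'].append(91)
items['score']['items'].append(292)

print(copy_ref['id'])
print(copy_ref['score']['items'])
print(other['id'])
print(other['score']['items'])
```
[3, 2, 8, 4, 91]
[1, 6, 292]
[3, 2, 8, 4]
[1, 6]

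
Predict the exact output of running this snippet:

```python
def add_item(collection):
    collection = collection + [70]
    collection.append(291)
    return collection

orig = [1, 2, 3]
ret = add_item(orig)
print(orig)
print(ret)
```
[1, 2, 3]
[1, 2, 3, 70, 291]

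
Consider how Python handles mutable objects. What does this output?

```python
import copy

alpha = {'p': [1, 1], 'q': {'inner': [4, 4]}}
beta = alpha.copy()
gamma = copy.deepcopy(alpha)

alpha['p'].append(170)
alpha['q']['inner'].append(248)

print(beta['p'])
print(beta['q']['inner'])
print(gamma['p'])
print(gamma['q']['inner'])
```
[1, 1, 170]
[4, 4, 248]
[1, 1]
[4, 4]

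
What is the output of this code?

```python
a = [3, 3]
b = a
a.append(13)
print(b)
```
[3, 3, 13]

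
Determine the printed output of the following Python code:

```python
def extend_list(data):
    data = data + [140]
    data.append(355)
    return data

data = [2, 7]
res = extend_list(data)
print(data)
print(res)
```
[2, 7]
[2, 7, 140, 355]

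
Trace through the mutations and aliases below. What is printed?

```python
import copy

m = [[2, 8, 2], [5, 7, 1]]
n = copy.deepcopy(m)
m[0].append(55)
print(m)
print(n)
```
[[2, 8, 2, 55], [5, 7, 1]]
[[2, 8, 2], [5, 7, 1]]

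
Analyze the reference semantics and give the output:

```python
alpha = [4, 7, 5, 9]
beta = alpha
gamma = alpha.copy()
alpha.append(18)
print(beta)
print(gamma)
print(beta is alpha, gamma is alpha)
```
[4, 7, 5, 9, 18]
[4, 7, 5, 9]
True False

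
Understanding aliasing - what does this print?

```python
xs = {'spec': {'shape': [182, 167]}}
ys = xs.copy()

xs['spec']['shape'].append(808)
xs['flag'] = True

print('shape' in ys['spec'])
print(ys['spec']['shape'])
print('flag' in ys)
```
True
[182, 167, 808]
False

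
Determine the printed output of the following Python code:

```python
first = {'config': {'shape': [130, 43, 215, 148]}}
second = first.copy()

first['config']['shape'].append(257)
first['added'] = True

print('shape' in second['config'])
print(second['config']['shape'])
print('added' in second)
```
True
[130, 43, 215, 148, 257]
False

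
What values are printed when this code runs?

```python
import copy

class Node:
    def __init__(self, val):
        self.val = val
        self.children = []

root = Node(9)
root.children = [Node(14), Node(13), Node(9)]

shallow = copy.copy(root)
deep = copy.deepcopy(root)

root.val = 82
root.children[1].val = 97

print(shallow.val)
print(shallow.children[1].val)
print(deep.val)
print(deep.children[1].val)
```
9
97
9
13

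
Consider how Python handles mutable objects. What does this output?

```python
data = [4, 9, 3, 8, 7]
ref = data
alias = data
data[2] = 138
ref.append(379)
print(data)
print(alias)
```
[4, 9, 138, 8, 7, 379]
[4, 9, 138, 8, 7, 379]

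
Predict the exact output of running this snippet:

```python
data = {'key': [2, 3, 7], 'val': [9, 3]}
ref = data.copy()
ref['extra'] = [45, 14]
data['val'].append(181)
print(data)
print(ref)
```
{'key': [2, 3, 7], 'val': [9, 3, 181]}
{'key': [2, 3, 7], 'val': [9, 3, 181], 'extra': [45, 14]}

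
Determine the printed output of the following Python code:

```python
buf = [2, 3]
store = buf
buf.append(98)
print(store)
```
[2, 3, 98]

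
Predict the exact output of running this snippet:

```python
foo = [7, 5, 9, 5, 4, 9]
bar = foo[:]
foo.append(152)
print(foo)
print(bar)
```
[7, 5, 9, 5, 4, 9, 152]
[7, 5, 9, 5, 4, 9]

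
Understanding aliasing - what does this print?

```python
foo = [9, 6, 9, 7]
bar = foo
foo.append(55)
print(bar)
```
[9, 6, 9, 7, 55]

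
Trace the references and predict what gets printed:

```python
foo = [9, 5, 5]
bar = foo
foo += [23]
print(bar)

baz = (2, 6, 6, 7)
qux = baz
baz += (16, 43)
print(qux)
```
[9, 5, 5, 23]
(2, 6, 6, 7)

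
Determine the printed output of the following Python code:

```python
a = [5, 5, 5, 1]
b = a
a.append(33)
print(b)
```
[5, 5, 5, 1, 33]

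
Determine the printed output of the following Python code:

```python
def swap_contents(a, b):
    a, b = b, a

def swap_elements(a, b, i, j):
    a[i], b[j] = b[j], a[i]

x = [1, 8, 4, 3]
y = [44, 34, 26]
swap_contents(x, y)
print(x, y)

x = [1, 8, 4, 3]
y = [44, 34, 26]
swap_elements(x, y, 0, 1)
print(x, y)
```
[1, 8, 4, 3] [44, 34, 26]
[34, 8, 4, 3] [44, 1, 26]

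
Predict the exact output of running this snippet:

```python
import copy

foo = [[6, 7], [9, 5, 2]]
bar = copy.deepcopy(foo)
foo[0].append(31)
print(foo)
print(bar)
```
[[6, 7, 31], [9, 5, 2]]
[[6, 7], [9, 5, 2]]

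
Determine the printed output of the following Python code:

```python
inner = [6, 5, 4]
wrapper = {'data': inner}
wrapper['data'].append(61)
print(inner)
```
[6, 5, 4, 61]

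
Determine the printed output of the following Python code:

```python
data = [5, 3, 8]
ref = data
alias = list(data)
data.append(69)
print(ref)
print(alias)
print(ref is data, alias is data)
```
[5, 3, 8, 69]
[5, 3, 8]
True False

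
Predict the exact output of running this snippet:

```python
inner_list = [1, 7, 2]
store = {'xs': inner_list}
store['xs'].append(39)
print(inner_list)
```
[1, 7, 2, 39]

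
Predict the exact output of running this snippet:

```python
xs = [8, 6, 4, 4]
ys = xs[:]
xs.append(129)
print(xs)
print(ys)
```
[8, 6, 4, 4, 129]
[8, 6, 4, 4]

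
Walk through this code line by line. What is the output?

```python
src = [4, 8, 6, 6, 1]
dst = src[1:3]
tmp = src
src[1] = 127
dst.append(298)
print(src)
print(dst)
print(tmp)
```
[4, 127, 6, 6, 1]
[8, 6, 298]
[4, 127, 6, 6, 1]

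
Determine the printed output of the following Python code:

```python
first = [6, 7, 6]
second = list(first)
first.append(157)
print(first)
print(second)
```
[6, 7, 6, 157]
[6, 7, 6]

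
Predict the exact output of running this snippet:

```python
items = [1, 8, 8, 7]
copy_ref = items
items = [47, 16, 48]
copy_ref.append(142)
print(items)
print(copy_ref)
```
[47, 16, 48]
[1, 8, 8, 7, 142]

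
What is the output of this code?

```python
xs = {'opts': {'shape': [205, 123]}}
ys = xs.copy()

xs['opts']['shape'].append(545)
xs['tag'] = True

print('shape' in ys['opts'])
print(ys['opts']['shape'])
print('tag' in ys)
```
True
[205, 123, 545]
False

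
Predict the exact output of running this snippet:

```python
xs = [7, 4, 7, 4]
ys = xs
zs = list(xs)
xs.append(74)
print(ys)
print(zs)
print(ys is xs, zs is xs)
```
[7, 4, 7, 4, 74]
[7, 4, 7, 4]
True False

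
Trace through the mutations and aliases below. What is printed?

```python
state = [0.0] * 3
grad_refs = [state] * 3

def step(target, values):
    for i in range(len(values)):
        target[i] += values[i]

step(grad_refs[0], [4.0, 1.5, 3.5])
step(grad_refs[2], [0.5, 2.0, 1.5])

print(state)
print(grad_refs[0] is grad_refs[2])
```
[4.5, 3.5, 5.0]
True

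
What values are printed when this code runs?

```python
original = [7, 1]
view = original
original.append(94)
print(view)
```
[7, 1, 94]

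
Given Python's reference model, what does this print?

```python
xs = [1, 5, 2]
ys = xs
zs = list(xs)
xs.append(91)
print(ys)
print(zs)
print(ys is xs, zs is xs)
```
[1, 5, 2, 91]
[1, 5, 2]
True False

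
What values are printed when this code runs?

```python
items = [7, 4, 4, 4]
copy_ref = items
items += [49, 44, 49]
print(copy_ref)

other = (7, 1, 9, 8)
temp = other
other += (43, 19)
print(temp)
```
[7, 4, 4, 4, 49, 44, 49]
(7, 1, 9, 8)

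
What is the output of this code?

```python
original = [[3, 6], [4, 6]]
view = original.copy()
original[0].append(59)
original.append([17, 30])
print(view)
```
[[3, 6, 59], [4, 6]]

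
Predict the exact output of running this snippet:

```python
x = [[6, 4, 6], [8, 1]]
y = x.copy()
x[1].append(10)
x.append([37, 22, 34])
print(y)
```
[[6, 4, 6], [8, 1, 10]]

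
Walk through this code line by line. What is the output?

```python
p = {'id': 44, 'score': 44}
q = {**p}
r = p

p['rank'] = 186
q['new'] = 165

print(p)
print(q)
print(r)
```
{'id': 44, 'score': 44, 'rank': 186}
{'id': 44, 'score': 44, 'new': 165}
{'id': 44, 'score': 44, 'rank': 186}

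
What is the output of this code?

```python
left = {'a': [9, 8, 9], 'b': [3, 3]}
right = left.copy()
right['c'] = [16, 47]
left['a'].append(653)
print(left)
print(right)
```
{'a': [9, 8, 9, 653], 'b': [3, 3]}
{'a': [9, 8, 9, 653], 'b': [3, 3], 'c': [16, 47]}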